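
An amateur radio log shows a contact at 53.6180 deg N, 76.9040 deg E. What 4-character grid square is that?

Shift to the Maidenhead origin (180°W, 90°S): lon 256.90, lat 143.62.
Field (20°×10°, letters A–R): 256.90/20 → 12 → M, 143.62/10 → 14 → O; chars MO.
Square (2°×1°, digits 0–9): 16.90/2 → 8, 3.62/1 → 3; chars 83.

MO83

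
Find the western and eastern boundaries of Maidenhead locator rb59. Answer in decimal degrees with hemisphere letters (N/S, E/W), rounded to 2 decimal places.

170.00° E, 172.00° E

Field R=17, B=1: +17·20° lon, +1·10° lat → SW at lon 160°, lat -80°.
Square 5, 9: +5·2° lon, +9·1° lat → SW at lon 170°, lat -71°.
Cell spans 2° lon × 1° lat.
west 170.00° E, east 172.00° E.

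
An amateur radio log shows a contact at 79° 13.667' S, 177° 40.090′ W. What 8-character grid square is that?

Offset from 180°W / 90°S: lon 2.33183°, lat 10.77222°.
Field: lon ⌊2.33183/20⌋ = 0 → A; lat ⌊10.77222/10⌋ = 1 → B.
Square: lon ⌊2.33183/2⌋ = 1; lat ⌊0.77222/1⌋ = 0.
Subsquare: lon ⌊0.33183/0.0833333⌋ = 3 → d; lat ⌊0.77222/0.0416667⌋ = 18 → s.
Extended square: lon ⌊0.08183/0.00833333⌋ = 9; lat ⌊0.02222/0.00416667⌋ = 5.

AB10ds95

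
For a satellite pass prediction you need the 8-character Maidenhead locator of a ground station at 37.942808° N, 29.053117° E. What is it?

KM47mw66

Add 180° to longitude and 90° to latitude: 209.05312, 127.94281.
Field: lon ⌊209.05312/20⌋ = 10 → K; lat ⌊127.94281/10⌋ = 12 → M.
Square: lon ⌊9.05312/2⌋ = 4; lat ⌊7.94281/1⌋ = 7.
Subsquare: lon ⌊1.05312/0.0833333⌋ = 12 → m; lat ⌊0.94281/0.0416667⌋ = 22 → w.
Extended square: lon ⌊0.05312/0.00833333⌋ = 6; lat ⌊0.02614/0.00416667⌋ = 6.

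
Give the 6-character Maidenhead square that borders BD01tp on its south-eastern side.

BD01uo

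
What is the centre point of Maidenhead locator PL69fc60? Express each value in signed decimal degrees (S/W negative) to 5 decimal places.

29.08542, 132.47083

Field P=15, L=11: +15·20° lon, +11·10° lat → SW at lon 120°, lat 20°.
Square 6, 9: +6·2° lon, +9·1° lat → SW at lon 132°, lat 29°.
Subsquare f=5, c=2: +5·0.0833333° lon, +2·0.0416667° lat → SW at lon 132.417°, lat 29.0833°.
Extended square 6, 0: +6·0.00833333° lon, +0·0.00416667° lat → SW at lon 132.467°, lat 29.0833°.
Cell spans 0.00833333° lon × 0.00416667° lat. Centre is SW corner plus half of each.
latitude 29.08542, longitude 132.47083.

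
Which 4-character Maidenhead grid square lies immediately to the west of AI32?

AI22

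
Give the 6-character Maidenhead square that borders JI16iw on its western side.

Longitude subsquare i = 8; −1 → 7 = h.
The latitude characters are unchanged.

JI16hw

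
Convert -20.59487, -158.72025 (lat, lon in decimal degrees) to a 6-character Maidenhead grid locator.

BG09pj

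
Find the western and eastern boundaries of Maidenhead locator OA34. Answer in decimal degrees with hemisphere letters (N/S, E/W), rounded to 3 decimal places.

106.000° E, 108.000° E

Field O=14, A=0: +14·20° lon, +0·10° lat → SW at lon 100°, lat -90°.
Square 3, 4: +3·2° lon, +4·1° lat → SW at lon 106°, lat -86°.
Cell spans 2° lon × 1° lat.
west 106.000° E, east 108.000° E.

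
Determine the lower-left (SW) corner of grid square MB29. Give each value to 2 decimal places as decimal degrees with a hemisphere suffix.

Field M=12, B=1: +12·20° lon, +1·10° lat → SW at lon 60°, lat -80°.
Square 2, 9: +2·2° lon, +9·1° lat → SW at lon 64°, lat -71°.
latitude 71.00° S, longitude 64.00° E.

71.00° S, 64.00° E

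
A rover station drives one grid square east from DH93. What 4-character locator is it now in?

EH03

Longitude square 9; +1 → 10, wraps to 0, carry into field.
Longitude field D = 3; +1 → 4 = E.
The latitude characters are unchanged.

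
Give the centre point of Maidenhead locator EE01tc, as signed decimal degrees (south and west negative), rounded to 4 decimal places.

-48.8958, -98.3750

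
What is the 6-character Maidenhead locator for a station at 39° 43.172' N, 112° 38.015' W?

Add 180° to longitude and 90° to latitude: 67.3664, 129.7195.
Field: lon ⌊67.3664/20⌋ = 3 → D; lat ⌊129.7195/10⌋ = 12 → M.
Square: lon ⌊7.3664/2⌋ = 3; lat ⌊9.7195/1⌋ = 9.
Subsquare: lon ⌊1.3664/0.0833333⌋ = 16 → q; lat ⌊0.7195/0.0416667⌋ = 17 → r.

DM39qr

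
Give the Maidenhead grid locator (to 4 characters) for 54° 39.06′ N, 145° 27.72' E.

QO24

Shift to the Maidenhead origin (180°W, 90°S): lon 325.46, lat 144.65.
Field: lon ⌊325.46/20⌋ = 16 → Q; lat ⌊144.65/10⌋ = 14 → O.
Square: lon ⌊5.46/2⌋ = 2; lat ⌊4.65/1⌋ = 4.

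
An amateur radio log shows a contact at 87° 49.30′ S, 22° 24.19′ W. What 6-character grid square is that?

HA82te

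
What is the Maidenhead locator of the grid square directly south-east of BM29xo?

Longitude subsquare x = 23; +1 → 24, wraps to 0 = a, carry into square.
Longitude square 2; +1 → 3.
Latitude subsquare o = 14; −1 → 13 = n.

BM39an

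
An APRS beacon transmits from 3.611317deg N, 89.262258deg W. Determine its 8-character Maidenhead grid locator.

EJ53io86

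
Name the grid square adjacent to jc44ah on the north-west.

JC34xi

Longitude subsquare a = 0; −1 → -1, wraps to 23 = x, carry into square.
Longitude square 4; −1 → 3.
Latitude subsquare h = 7; +1 → 8 = i.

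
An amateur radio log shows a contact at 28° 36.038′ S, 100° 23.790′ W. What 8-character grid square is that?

Add 180° to longitude and 90° to latitude: 79.60350, 61.39937.
Field: 79.60350/20 → 3 → D, 61.39937/10 → 6 → G; chars DG.
Square: 19.60350/2 → 9, 1.39937/1 → 1; chars 91.
Subsquare: 1.60350/0.0833333 → 19 → t, 0.39937/0.0416667 → 9 → j; chars tj.
Extended square: 0.02017/0.00833333 → 2, 0.02437/0.00416667 → 5; chars 25.

DG91tj25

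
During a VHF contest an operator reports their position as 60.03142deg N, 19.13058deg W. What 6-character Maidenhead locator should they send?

IP00ka

Add 180° to longitude and 90° to latitude: 160.8694, 150.0314.
Field: lon ⌊160.8694/20⌋ = 8 → I; lat ⌊150.0314/10⌋ = 15 → P.
Square: lon ⌊0.8694/2⌋ = 0; lat ⌊0.0314/1⌋ = 0.
Subsquare: lon ⌊0.8694/0.0833333⌋ = 10 → k; lat ⌊0.0314/0.0416667⌋ = 0 → a.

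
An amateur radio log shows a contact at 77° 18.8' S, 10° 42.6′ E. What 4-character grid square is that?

JB52

Shift to the Maidenhead origin (180°W, 90°S): lon 190.71, lat 12.69.
Field: 190.71/20 → 9 → J, 12.69/10 → 1 → B; chars JB.
Square: 10.71/2 → 5, 2.69/1 → 2; chars 52.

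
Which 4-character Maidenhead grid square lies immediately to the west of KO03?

Longitude square 0; −1 → -1, wraps to 9, carry into field.
Longitude field K = 10; −1 → 9 = J.
The latitude characters are unchanged.

JO93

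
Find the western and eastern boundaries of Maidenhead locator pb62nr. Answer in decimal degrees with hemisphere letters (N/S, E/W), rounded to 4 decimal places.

133.0833° E, 133.1667° E

Field P=15, B=1: +15·20° lon, +1·10° lat → SW at lon 120°, lat -80°.
Square 6, 2: +6·2° lon, +2·1° lat → SW at lon 132°, lat -78°.
Subsquare n=13, r=17: +13·0.0833333° lon, +17·0.0416667° lat → SW at lon 133.083°, lat -77.2917°.
Cell spans 0.0833333° lon × 0.0416667° lat.
west 133.0833° E, east 133.1667° E.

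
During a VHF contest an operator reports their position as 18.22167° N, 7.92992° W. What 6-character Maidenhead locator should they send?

IK68af

Shift to the Maidenhead origin (180°W, 90°S): lon 172.0701, lat 108.2217.
Field: lon ⌊172.0701/20⌋ = 8 → I; lat ⌊108.2217/10⌋ = 10 → K.
Square: lon ⌊12.0701/2⌋ = 6; lat ⌊8.2217/1⌋ = 8.
Subsquare: lon ⌊0.0701/0.0833333⌋ = 0 → a; lat ⌊0.2217/0.0416667⌋ = 5 → f.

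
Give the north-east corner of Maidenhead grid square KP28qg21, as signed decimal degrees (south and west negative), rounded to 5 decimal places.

68.25833, 25.35833

Field K=10, P=15: +10·20° lon, +15·10° lat → SW at lon 20°, lat 60°.
Square 2, 8: +2·2° lon, +8·1° lat → SW at lon 24°, lat 68°.
Subsquare q=16, g=6: +16·0.0833333° lon, +6·0.0416667° lat → SW at lon 25.3333°, lat 68.25°.
Extended square 2, 1: +2·0.00833333° lon, +1·0.00416667° lat → SW at lon 25.35°, lat 68.2542°.
Cell spans 0.00833333° lon × 0.00416667° lat. NE corner is SW corner plus one full cell.
latitude 68.25833, longitude 25.35833.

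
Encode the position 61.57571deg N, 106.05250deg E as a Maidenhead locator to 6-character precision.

OP31an

Offset from 180°W / 90°S: lon 286.0525°, lat 151.5757°.
Field (20°×10°, letters A–R): lon ⌊286.0525/20⌋ = 14 → O; lat ⌊151.5757/10⌋ = 15 → P.
Square (2°×1°, digits 0–9): lon ⌊6.0525/2⌋ = 3; lat ⌊1.5757/1⌋ = 1.
Subsquare (5′×2.5′, letters a–x): lon ⌊0.0525/0.0833333⌋ = 0 → a; lat ⌊0.5757/0.0416667⌋ = 13 → n.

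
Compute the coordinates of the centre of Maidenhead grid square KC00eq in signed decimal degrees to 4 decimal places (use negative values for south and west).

Field K=10, C=2: +10·20° lon, +2·10° lat → SW at lon 20°, lat -70°.
Square 0, 0: +0·2° lon, +0·1° lat → SW at lon 20°, lat -70°.
Subsquare e=4, q=16: +4·0.0833333° lon, +16·0.0416667° lat → SW at lon 20.3333°, lat -69.3333°.
Cell spans 0.0833333° lon × 0.0416667° lat. Centre is SW corner plus half of each.
latitude -69.3125, longitude 20.3750.

-69.3125, 20.3750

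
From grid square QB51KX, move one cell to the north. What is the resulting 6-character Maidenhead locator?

QB52ka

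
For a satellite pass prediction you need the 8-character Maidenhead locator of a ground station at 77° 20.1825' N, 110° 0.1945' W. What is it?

DQ47xi90

Offset from 180°W / 90°S: lon 69.99676°, lat 167.33638°.
Field: 69.99676/20 → 3 → D, 167.33638/10 → 16 → Q; chars DQ.
Square: 9.99676/2 → 4, 7.33638/1 → 7; chars 47.
Subsquare: 1.99676/0.0833333 → 23 → x, 0.33638/0.0416667 → 8 → i; chars xi.
Extended square: 0.08009/0.00833333 → 9, 0.00304/0.00416667 → 0; chars 90.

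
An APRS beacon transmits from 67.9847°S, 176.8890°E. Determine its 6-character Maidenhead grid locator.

RC82ka

Shift to the Maidenhead origin (180°W, 90°S): lon 356.8890, lat 22.0153.
Field (20°×10°, letters A–R): lon ⌊356.8890/20⌋ = 17 → R; lat ⌊22.0153/10⌋ = 2 → C.
Square (2°×1°, digits 0–9): lon ⌊16.8890/2⌋ = 8; lat ⌊2.0153/1⌋ = 2.
Subsquare (5′×2.5′, letters a–x): lon ⌊0.8890/0.0833333⌋ = 10 → k; lat ⌊0.0153/0.0416667⌋ = 0 → a.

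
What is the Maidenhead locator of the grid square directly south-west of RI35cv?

RI35bu

Longitude subsquare c = 2; −1 → 1 = b.
Latitude subsquare v = 21; −1 → 20 = u.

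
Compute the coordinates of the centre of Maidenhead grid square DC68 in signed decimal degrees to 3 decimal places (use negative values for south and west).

Field D=3, C=2: +3·20° lon, +2·10° lat → SW at lon -120°, lat -70°.
Square 6, 8: +6·2° lon, +8·1° lat → SW at lon -108°, lat -62°.
Cell spans 2° lon × 1° lat. Centre is SW corner plus half of each.
latitude -61.500, longitude -107.000.

-61.500, -107.000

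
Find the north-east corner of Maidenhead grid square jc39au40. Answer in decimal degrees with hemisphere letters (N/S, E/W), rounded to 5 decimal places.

Field J=9, C=2: +9·20° lon, +2·10° lat → SW at lon 0°, lat -70°.
Square 3, 9: +3·2° lon, +9·1° lat → SW at lon 6°, lat -61°.
Subsquare a=0, u=20: +0·0.0833333° lon, +20·0.0416667° lat → SW at lon 6°, lat -60.1667°.
Extended square 4, 0: +4·0.00833333° lon, +0·0.00416667° lat → SW at lon 6.03333°, lat -60.1667°.
Cell spans 0.00833333° lon × 0.00416667° lat. NE corner is SW corner plus one full cell.
latitude 60.16250° S, longitude 6.04167° E.

60.16250° S, 6.04167° E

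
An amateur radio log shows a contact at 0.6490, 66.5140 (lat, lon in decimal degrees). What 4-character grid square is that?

Shift to the Maidenhead origin (180°W, 90°S): lon 246.51, lat 90.65.
Field (20°×10°, letters A–R): 246.51/20 → 12 → M, 90.65/10 → 9 → J; chars MJ.
Square (2°×1°, digits 0–9): 6.51/2 → 3, 0.65/1 → 0; chars 30.

MJ30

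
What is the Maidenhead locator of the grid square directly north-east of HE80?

HE91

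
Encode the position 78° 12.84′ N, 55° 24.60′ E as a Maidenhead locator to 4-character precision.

LQ78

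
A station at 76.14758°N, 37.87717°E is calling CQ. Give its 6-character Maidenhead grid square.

KQ86wd

Add 180° to longitude and 90° to latitude: 217.8772, 166.1476.
Field (20°×10°, letters A–R): 217.8772/20 → 10 → K, 166.1476/10 → 16 → Q; chars KQ.
Square (2°×1°, digits 0–9): 17.8772/2 → 8, 6.1476/1 → 6; chars 86.
Subsquare (5′×2.5′, letters a–x): 1.8772/0.0833333 → 22 → w, 0.1476/0.0416667 → 3 → d; chars wd.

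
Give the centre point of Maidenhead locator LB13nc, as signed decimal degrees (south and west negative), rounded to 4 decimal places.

Field L=11, B=1: +11·20° lon, +1·10° lat → SW at lon 40°, lat -80°.
Square 1, 3: +1·2° lon, +3·1° lat → SW at lon 42°, lat -77°.
Subsquare n=13, c=2: +13·0.0833333° lon, +2·0.0416667° lat → SW at lon 43.0833°, lat -76.9167°.
Cell spans 0.0833333° lon × 0.0416667° lat. Centre is SW corner plus half of each.
latitude -76.8958, longitude 43.1250.

-76.8958, 43.1250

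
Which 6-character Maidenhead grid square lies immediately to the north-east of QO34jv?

Longitude subsquare j = 9; +1 → 10 = k.
Latitude subsquare v = 21; +1 → 22 = w.

QO34kw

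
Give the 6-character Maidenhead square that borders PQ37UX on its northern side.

Latitude subsquare x = 23; +1 → 24, wraps to 0 = a, carry into square.
Latitude square 7; +1 → 8.
The longitude characters are unchanged.

PQ38ua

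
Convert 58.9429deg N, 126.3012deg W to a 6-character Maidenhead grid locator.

Add 180° to longitude and 90° to latitude: 53.6988, 148.9429.
Field: 53.6988/20 → 2 → C, 148.9429/10 → 14 → O; chars CO.
Square: 13.6988/2 → 6, 8.9429/1 → 8; chars 68.
Subsquare: 1.6988/0.0833333 → 20 → u, 0.9429/0.0416667 → 22 → w; chars uw.

CO68uw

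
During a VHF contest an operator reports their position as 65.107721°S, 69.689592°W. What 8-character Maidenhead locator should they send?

Shift to the Maidenhead origin (180°W, 90°S): lon 110.31041, lat 24.89228.
Field: 110.31041/20 → 5 → F, 24.89228/10 → 2 → C; chars FC.
Square: 10.31041/2 → 5, 4.89228/1 → 4; chars 54.
Subsquare: 0.31041/0.0833333 → 3 → d, 0.89228/0.0416667 → 21 → v; chars dv.
Extended square: 0.06041/0.00833333 → 7, 0.01728/0.00416667 → 4; chars 74.

FC54dv74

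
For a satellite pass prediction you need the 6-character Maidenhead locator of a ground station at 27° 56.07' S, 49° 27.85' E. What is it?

LG42rb

Add 180° to longitude and 90° to latitude: 229.4642, 62.0655.
Field: lon ⌊229.4642/20⌋ = 11 → L; lat ⌊62.0655/10⌋ = 6 → G.
Square: lon ⌊9.4642/2⌋ = 4; lat ⌊2.0655/1⌋ = 2.
Subsquare: lon ⌊1.4642/0.0833333⌋ = 17 → r; lat ⌊0.0655/0.0416667⌋ = 1 → b.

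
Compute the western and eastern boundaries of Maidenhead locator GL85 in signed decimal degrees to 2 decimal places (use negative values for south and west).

-44.00, -42.00

Field G=6, L=11: +6·20° lon, +11·10° lat → SW at lon -60°, lat 20°.
Square 8, 5: +8·2° lon, +5·1° lat → SW at lon -44°, lat 25°.
Cell spans 2° lon × 1° lat.
west -44.00, east -42.00.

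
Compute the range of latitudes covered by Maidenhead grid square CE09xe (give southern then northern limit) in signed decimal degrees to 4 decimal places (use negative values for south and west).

Field C=2, E=4: +2·20° lon, +4·10° lat → SW at lon -140°, lat -50°.
Square 0, 9: +0·2° lon, +9·1° lat → SW at lon -140°, lat -41°.
Subsquare x=23, e=4: +23·0.0833333° lon, +4·0.0416667° lat → SW at lon -138.083°, lat -40.8333°.
Cell spans 0.0833333° lon × 0.0416667° lat.
south -40.8333, north -40.7917.

-40.8333, -40.7917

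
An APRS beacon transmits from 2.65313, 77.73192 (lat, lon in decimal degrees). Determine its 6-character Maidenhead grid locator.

Add 180° to longitude and 90° to latitude: 257.7319, 92.6531.
Field: lon ⌊257.7319/20⌋ = 12 → M; lat ⌊92.6531/10⌋ = 9 → J.
Square: lon ⌊17.7319/2⌋ = 8; lat ⌊2.6531/1⌋ = 2.
Subsquare: lon ⌊1.7319/0.0833333⌋ = 20 → u; lat ⌊0.6531/0.0416667⌋ = 15 → p.

MJ82up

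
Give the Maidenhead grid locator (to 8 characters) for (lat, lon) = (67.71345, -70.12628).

FP47wr41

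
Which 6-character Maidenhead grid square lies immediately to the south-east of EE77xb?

Longitude subsquare x = 23; +1 → 24, wraps to 0 = a, carry into square.
Longitude square 7; +1 → 8.
Latitude subsquare b = 1; −1 → 0 = a.

EE87aa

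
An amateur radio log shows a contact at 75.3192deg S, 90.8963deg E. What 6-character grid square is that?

Offset from 180°W / 90°S: lon 270.8963°, lat 14.6808°.
Field: lon ⌊270.8963/20⌋ = 13 → N; lat ⌊14.6808/10⌋ = 1 → B.
Square: lon ⌊10.8963/2⌋ = 5; lat ⌊4.6808/1⌋ = 4.
Subsquare: lon ⌊0.8963/0.0833333⌋ = 10 → k; lat ⌊0.6808/0.0416667⌋ = 16 → q.

NB54kq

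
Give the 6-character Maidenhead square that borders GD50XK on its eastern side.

Longitude subsquare x = 23; +1 → 24, wraps to 0 = a, carry into square.
Longitude square 5; +1 → 6.
The latitude characters are unchanged.

GD60ak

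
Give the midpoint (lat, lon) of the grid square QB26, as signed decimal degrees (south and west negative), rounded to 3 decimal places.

Field Q=16, B=1: +16·20° lon, +1·10° lat → SW at lon 140°, lat -80°.
Square 2, 6: +2·2° lon, +6·1° lat → SW at lon 144°, lat -74°.
Cell spans 2° lon × 1° lat. Centre is SW corner plus half of each.
latitude -73.500, longitude 145.000.

-73.500, 145.000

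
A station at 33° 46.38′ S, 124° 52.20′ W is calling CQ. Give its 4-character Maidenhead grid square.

CF76

Shift to the Maidenhead origin (180°W, 90°S): lon 55.13, lat 56.23.
Field: lon ⌊55.13/20⌋ = 2 → C; lat ⌊56.23/10⌋ = 5 → F.
Square: lon ⌊15.13/2⌋ = 7; lat ⌊6.23/1⌋ = 6.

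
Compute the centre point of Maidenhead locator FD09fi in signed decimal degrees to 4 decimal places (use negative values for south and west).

Field F=5, D=3: +5·20° lon, +3·10° lat → SW at lon -80°, lat -60°.
Square 0, 9: +0·2° lon, +9·1° lat → SW at lon -80°, lat -51°.
Subsquare f=5, i=8: +5·0.0833333° lon, +8·0.0416667° lat → SW at lon -79.5833°, lat -50.6667°.
Cell spans 0.0833333° lon × 0.0416667° lat. Centre is SW corner plus half of each.
latitude -50.6458, longitude -79.5417.

-50.6458, -79.5417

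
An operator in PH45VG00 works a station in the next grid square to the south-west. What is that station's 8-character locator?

PH45uf99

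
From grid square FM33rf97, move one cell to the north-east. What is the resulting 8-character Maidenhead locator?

FM33sf08

Longitude extended square 9; +1 → 10, wraps to 0, carry into subsquare.
Longitude subsquare r = 17; +1 → 18 = s.
Latitude extended square 7; +1 → 8.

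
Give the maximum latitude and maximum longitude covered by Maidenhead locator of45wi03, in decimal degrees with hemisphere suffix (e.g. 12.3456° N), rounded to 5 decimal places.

Field O=14, F=5: +14·20° lon, +5·10° lat → SW at lon 100°, lat -40°.
Square 4, 5: +4·2° lon, +5·1° lat → SW at lon 108°, lat -35°.
Subsquare w=22, i=8: +22·0.0833333° lon, +8·0.0416667° lat → SW at lon 109.833°, lat -34.6667°.
Extended square 0, 3: +0·0.00833333° lon, +3·0.00416667° lat → SW at lon 109.833°, lat -34.6542°.
Cell spans 0.00833333° lon × 0.00416667° lat. NE corner is SW corner plus one full cell.
latitude 34.65000° S, longitude 109.84167° E.

34.65000° S, 109.84167° E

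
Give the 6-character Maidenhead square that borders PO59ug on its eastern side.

PO59vg

Longitude subsquare u = 20; +1 → 21 = v.
The latitude characters are unchanged.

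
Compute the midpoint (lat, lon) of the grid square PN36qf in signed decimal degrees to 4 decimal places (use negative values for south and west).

46.2292, 127.3750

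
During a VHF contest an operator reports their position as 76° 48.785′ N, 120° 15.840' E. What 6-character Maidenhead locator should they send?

PQ06dt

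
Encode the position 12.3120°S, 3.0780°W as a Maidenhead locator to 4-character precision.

Offset from 180°W / 90°S: lon 176.92°, lat 77.69°.
Field: lon ⌊176.92/20⌋ = 8 → I; lat ⌊77.69/10⌋ = 7 → H.
Square: lon ⌊16.92/2⌋ = 8; lat ⌊7.69/1⌋ = 7.

IH87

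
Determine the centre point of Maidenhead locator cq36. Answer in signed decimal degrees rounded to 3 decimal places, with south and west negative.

Field C=2, Q=16: +2·20° lon, +16·10° lat → SW at lon -140°, lat 70°.
Square 3, 6: +3·2° lon, +6·1° lat → SW at lon -134°, lat 76°.
Cell spans 2° lon × 1° lat. Centre is SW corner plus half of each.
latitude 76.500, longitude -133.000.

76.500, -133.000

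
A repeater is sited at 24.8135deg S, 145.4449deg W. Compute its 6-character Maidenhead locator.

Add 180° to longitude and 90° to latitude: 34.5551, 65.1865.
Field: lon ⌊34.5551/20⌋ = 1 → B; lat ⌊65.1865/10⌋ = 6 → G.
Square: lon ⌊14.5551/2⌋ = 7; lat ⌊5.1865/1⌋ = 5.
Subsquare: lon ⌊0.5551/0.0833333⌋ = 6 → g; lat ⌊0.1865/0.0416667⌋ = 4 → e.

BG75ge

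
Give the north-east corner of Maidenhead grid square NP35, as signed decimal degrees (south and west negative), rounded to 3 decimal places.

Field N=13, P=15: +13·20° lon, +15·10° lat → SW at lon 80°, lat 60°.
Square 3, 5: +3·2° lon, +5·1° lat → SW at lon 86°, lat 65°.
Cell spans 2° lon × 1° lat. NE corner is SW corner plus one full cell.
latitude 66.000, longitude 88.000.

66.000, 88.000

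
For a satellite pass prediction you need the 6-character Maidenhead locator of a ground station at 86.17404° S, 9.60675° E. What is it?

Shift to the Maidenhead origin (180°W, 90°S): lon 189.6068, lat 3.8260.
Field (20°×10°, letters A–R): lon ⌊189.6068/20⌋ = 9 → J; lat ⌊3.8260/10⌋ = 0 → A.
Square (2°×1°, digits 0–9): lon ⌊9.6068/2⌋ = 4; lat ⌊3.8260/1⌋ = 3.
Subsquare (5′×2.5′, letters a–x): lon ⌊1.6068/0.0833333⌋ = 19 → t; lat ⌊0.8260/0.0416667⌋ = 19 → t.

JA43tt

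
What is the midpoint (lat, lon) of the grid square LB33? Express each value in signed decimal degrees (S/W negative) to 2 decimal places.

Field L=11, B=1: +11·20° lon, +1·10° lat → SW at lon 40°, lat -80°.
Square 3, 3: +3·2° lon, +3·1° lat → SW at lon 46°, lat -77°.
Cell spans 2° lon × 1° lat. Centre is SW corner plus half of each.
latitude -76.50, longitude 47.00.

-76.50, 47.00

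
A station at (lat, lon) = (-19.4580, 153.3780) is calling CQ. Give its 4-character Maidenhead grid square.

QH60

Offset from 180°W / 90°S: lon 333.38°, lat 70.54°.
Field: lon ⌊333.38/20⌋ = 16 → Q; lat ⌊70.54/10⌋ = 7 → H.
Square: lon ⌊13.38/2⌋ = 6; lat ⌊0.54/1⌋ = 0.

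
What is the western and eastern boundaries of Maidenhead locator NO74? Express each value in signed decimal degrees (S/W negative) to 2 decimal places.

94.00, 96.00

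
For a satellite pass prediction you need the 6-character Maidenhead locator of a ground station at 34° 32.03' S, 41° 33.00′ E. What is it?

LF05sl

Add 180° to longitude and 90° to latitude: 221.5500, 55.4662.
Field: lon ⌊221.5500/20⌋ = 11 → L; lat ⌊55.4662/10⌋ = 5 → F.
Square: lon ⌊1.5500/2⌋ = 0; lat ⌊5.4662/1⌋ = 5.
Subsquare: lon ⌊1.5500/0.0833333⌋ = 18 → s; lat ⌊0.4662/0.0416667⌋ = 11 → l.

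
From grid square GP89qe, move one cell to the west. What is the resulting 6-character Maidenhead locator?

Longitude subsquare q = 16; −1 → 15 = p.
The latitude characters are unchanged.

GP89pe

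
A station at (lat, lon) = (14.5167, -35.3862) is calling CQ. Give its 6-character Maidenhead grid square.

Offset from 180°W / 90°S: lon 144.6138°, lat 104.5167°.
Field: 144.6138/20 → 7 → H, 104.5167/10 → 10 → K; chars HK.
Square: 4.6138/2 → 2, 4.5167/1 → 4; chars 24.
Subsquare: 0.6138/0.0833333 → 7 → h, 0.5167/0.0416667 → 12 → m; chars hm.

HK24hm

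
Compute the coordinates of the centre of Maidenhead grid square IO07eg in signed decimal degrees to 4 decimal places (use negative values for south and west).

57.2708, -19.6250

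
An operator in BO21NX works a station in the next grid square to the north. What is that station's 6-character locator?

BO22na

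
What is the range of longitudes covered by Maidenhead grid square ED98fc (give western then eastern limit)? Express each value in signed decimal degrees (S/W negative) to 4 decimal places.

-81.5833, -81.5000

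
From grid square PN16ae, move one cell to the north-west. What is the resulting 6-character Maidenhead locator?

Longitude subsquare a = 0; −1 → -1, wraps to 23 = x, carry into square.
Longitude square 1; −1 → 0.
Latitude subsquare e = 4; +1 → 5 = f.

PN06xf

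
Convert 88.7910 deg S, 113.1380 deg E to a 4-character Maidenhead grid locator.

OA61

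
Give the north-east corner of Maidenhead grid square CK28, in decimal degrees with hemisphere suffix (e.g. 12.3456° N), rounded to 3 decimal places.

19.000° N, 134.000° W

Field C=2, K=10: +2·20° lon, +10·10° lat → SW at lon -140°, lat 10°.
Square 2, 8: +2·2° lon, +8·1° lat → SW at lon -136°, lat 18°.
Cell spans 2° lon × 1° lat. NE corner is SW corner plus one full cell.
latitude 19.000° N, longitude 134.000° W.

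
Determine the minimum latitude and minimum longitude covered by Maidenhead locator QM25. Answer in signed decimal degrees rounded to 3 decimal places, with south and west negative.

Field Q=16, M=12: +16·20° lon, +12·10° lat → SW at lon 140°, lat 30°.
Square 2, 5: +2·2° lon, +5·1° lat → SW at lon 144°, lat 35°.
latitude 35.000, longitude 144.000.

35.000, 144.000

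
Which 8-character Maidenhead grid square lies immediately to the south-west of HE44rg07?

HE44qg96

Longitude extended square 0; −1 → -1, wraps to 9, carry into subsquare.
Longitude subsquare r = 17; −1 → 16 = q.
Latitude extended square 7; −1 → 6.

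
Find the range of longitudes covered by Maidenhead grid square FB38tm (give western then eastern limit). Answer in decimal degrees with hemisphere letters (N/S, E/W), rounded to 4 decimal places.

72.4167° W, 72.3333° W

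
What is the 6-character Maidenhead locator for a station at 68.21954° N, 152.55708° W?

Offset from 180°W / 90°S: lon 27.4429°, lat 158.2195°.
Field: 27.4429/20 → 1 → B, 158.2195/10 → 15 → P; chars BP.
Square: 7.4429/2 → 3, 8.2195/1 → 8; chars 38.
Subsquare: 1.4429/0.0833333 → 17 → r, 0.2195/0.0416667 → 5 → f; chars rf.

BP38rf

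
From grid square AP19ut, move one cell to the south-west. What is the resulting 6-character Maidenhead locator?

AP19ts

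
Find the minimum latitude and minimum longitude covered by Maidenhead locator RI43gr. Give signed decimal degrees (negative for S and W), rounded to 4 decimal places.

-6.2917, 168.5000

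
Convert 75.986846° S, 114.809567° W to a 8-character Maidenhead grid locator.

Shift to the Maidenhead origin (180°W, 90°S): lon 65.19043, lat 14.01315.
Field: lon ⌊65.19043/20⌋ = 3 → D; lat ⌊14.01315/10⌋ = 1 → B.
Square: lon ⌊5.19043/2⌋ = 2; lat ⌊4.01315/1⌋ = 4.
Subsquare: lon ⌊1.19043/0.0833333⌋ = 14 → o; lat ⌊0.01315/0.0416667⌋ = 0 → a.
Extended square: lon ⌊0.02377/0.00833333⌋ = 2; lat ⌊0.01315/0.00416667⌋ = 3.

DB24oa23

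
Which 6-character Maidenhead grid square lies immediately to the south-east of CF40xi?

Longitude subsquare x = 23; +1 → 24, wraps to 0 = a, carry into square.
Longitude square 4; +1 → 5.
Latitude subsquare i = 8; −1 → 7 = h.

CF50ah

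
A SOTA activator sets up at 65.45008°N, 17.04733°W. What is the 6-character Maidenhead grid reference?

IP15lk

Offset from 180°W / 90°S: lon 162.9527°, lat 155.4501°.
Field (20°×10°, letters A–R): 162.9527/20 → 8 → I, 155.4501/10 → 15 → P; chars IP.
Square (2°×1°, digits 0–9): 2.9527/2 → 1, 5.4501/1 → 5; chars 15.
Subsquare (5′×2.5′, letters a–x): 0.9527/0.0833333 → 11 → l, 0.4501/0.0416667 → 10 → k; chars lk.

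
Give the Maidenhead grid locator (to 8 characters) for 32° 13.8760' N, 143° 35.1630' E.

QM12tf05

Offset from 180°W / 90°S: lon 323.58605°, lat 122.23127°.
Field: lon ⌊323.58605/20⌋ = 16 → Q; lat ⌊122.23127/10⌋ = 12 → M.
Square: lon ⌊3.58605/2⌋ = 1; lat ⌊2.23127/1⌋ = 2.
Subsquare: lon ⌊1.58605/0.0833333⌋ = 19 → t; lat ⌊0.23127/0.0416667⌋ = 5 → f.
Extended square: lon ⌊0.00272/0.00833333⌋ = 0; lat ⌊0.02293/0.00416667⌋ = 5.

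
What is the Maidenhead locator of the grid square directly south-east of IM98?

JM07

Longitude square 9; +1 → 10, wraps to 0, carry into field.
Longitude field I = 8; +1 → 9 = J.
Latitude square 8; −1 → 7.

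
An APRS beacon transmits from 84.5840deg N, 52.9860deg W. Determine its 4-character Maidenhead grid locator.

GR34

Add 180° to longitude and 90° to latitude: 127.01, 174.58.
Field: 127.01/20 → 6 → G, 174.58/10 → 17 → R; chars GR.
Square: 7.01/2 → 3, 4.58/1 → 4; chars 34.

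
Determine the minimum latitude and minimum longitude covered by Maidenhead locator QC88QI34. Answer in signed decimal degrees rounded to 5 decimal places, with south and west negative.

-61.65000, 157.35833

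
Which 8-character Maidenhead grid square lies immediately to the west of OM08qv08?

Longitude extended square 0; −1 → -1, wraps to 9, carry into subsquare.
Longitude subsquare q = 16; −1 → 15 = p.
The latitude characters are unchanged.

OM08pv98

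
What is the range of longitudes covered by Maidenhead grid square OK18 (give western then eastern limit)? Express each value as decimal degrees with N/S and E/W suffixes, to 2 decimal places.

102.00° E, 104.00° E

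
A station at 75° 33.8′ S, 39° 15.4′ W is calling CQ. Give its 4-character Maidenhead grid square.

HB04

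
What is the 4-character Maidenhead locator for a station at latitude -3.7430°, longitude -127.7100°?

CI66

Offset from 180°W / 90°S: lon 52.29°, lat 86.26°.
Field: lon ⌊52.29/20⌋ = 2 → C; lat ⌊86.26/10⌋ = 8 → I.
Square: lon ⌊12.29/2⌋ = 6; lat ⌊6.26/1⌋ = 6.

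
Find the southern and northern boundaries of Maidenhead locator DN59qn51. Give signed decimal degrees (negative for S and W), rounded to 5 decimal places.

Field D=3, N=13: +3·20° lon, +13·10° lat → SW at lon -120°, lat 40°.
Square 5, 9: +5·2° lon, +9·1° lat → SW at lon -110°, lat 49°.
Subsquare q=16, n=13: +16·0.0833333° lon, +13·0.0416667° lat → SW at lon -108.667°, lat 49.5417°.
Extended square 5, 1: +5·0.00833333° lon, +1·0.00416667° lat → SW at lon -108.625°, lat 49.5458°.
Cell spans 0.00833333° lon × 0.00416667° lat.
south 49.54583, north 49.55000.

49.54583, 49.55000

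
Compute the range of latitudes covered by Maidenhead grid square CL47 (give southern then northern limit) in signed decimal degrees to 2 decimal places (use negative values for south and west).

Field C=2, L=11: +2·20° lon, +11·10° lat → SW at lon -140°, lat 20°.
Square 4, 7: +4·2° lon, +7·1° lat → SW at lon -132°, lat 27°.
Cell spans 2° lon × 1° lat.
south 27.00, north 28.00.

27.00, 28.00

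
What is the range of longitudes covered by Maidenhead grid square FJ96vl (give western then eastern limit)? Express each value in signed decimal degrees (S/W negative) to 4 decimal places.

-60.2500, -60.1667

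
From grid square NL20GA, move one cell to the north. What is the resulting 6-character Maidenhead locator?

Latitude subsquare a = 0; +1 → 1 = b.
The longitude characters are unchanged.

NL20gb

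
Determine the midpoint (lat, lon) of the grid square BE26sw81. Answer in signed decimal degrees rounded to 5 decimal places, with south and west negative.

-43.07708, -154.42917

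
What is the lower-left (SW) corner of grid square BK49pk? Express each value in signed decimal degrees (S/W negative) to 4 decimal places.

19.4167, -150.7500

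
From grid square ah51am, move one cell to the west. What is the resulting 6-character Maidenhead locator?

AH41xm

Longitude subsquare a = 0; −1 → -1, wraps to 23 = x, carry into square.
Longitude square 5; −1 → 4.
The latitude characters are unchanged.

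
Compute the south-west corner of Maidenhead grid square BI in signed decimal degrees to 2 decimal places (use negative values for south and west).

Field B=1, I=8: +1·20° lon, +8·10° lat → SW at lon -160°, lat -10°.
latitude -10.00, longitude -160.00.

-10.00, -160.00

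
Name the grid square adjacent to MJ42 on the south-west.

MJ31

Longitude square 4; −1 → 3.
Latitude square 2; −1 → 1.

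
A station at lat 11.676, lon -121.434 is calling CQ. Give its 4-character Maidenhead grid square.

CK91

Add 180° to longitude and 90° to latitude: 58.57, 101.68.
Field (20°×10°, letters A–R): 58.57/20 → 2 → C, 101.68/10 → 10 → K; chars CK.
Square (2°×1°, digits 0–9): 18.57/2 → 9, 1.68/1 → 1; chars 91.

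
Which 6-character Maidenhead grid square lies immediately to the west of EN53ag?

EN43xg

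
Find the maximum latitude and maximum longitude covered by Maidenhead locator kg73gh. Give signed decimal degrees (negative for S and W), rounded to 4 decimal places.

-26.6667, 34.5833

Field K=10, G=6: +10·20° lon, +6·10° lat → SW at lon 20°, lat -30°.
Square 7, 3: +7·2° lon, +3·1° lat → SW at lon 34°, lat -27°.
Subsquare g=6, h=7: +6·0.0833333° lon, +7·0.0416667° lat → SW at lon 34.5°, lat -26.7083°.
Cell spans 0.0833333° lon × 0.0416667° lat. NE corner is SW corner plus one full cell.
latitude -26.6667, longitude 34.5833.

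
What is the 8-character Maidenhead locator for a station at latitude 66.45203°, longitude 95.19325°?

NP76ok38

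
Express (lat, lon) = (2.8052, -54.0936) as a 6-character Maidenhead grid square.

GJ22wt

Offset from 180°W / 90°S: lon 125.9064°, lat 92.8052°.
Field (20°×10°, letters A–R): 125.9064/20 → 6 → G, 92.8052/10 → 9 → J; chars GJ.
Square (2°×1°, digits 0–9): 5.9064/2 → 2, 2.8052/1 → 2; chars 22.
Subsquare (5′×2.5′, letters a–x): 1.9064/0.0833333 → 22 → w, 0.8052/0.0416667 → 19 → t; chars wt.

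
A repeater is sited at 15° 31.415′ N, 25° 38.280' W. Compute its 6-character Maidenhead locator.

Shift to the Maidenhead origin (180°W, 90°S): lon 154.3620, lat 105.5236.
Field (20°×10°, letters A–R): 154.3620/20 → 7 → H, 105.5236/10 → 10 → K; chars HK.
Square (2°×1°, digits 0–9): 14.3620/2 → 7, 5.5236/1 → 5; chars 75.
Subsquare (5′×2.5′, letters a–x): 0.3620/0.0833333 → 4 → e, 0.5236/0.0416667 → 12 → m; chars em.

HK75em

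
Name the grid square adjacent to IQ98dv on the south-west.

IQ98cu

Longitude subsquare d = 3; −1 → 2 = c.
Latitude subsquare v = 21; −1 → 20 = u.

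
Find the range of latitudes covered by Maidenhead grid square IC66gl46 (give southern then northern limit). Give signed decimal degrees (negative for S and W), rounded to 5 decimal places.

Field I=8, C=2: +8·20° lon, +2·10° lat → SW at lon -20°, lat -70°.
Square 6, 6: +6·2° lon, +6·1° lat → SW at lon -8°, lat -64°.
Subsquare g=6, l=11: +6·0.0833333° lon, +11·0.0416667° lat → SW at lon -7.5°, lat -63.5417°.
Extended square 4, 6: +4·0.00833333° lon, +6·0.00416667° lat → SW at lon -7.46667°, lat -63.5167°.
Cell spans 0.00833333° lon × 0.00416667° lat.
south -63.51667, north -63.51250.

-63.51667, -63.51250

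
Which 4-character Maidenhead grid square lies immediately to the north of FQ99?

FR90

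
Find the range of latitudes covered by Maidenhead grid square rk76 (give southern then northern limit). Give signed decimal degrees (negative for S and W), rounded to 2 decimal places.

Field R=17, K=10: +17·20° lon, +10·10° lat → SW at lon 160°, lat 10°.
Square 7, 6: +7·2° lon, +6·1° lat → SW at lon 174°, lat 16°.
Cell spans 2° lon × 1° lat.
south 16.00, north 17.00.

16.00, 17.00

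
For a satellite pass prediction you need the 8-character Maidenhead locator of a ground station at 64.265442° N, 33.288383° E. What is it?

KP64pg43

Shift to the Maidenhead origin (180°W, 90°S): lon 213.28838, lat 154.26544.
Field: lon ⌊213.28838/20⌋ = 10 → K; lat ⌊154.26544/10⌋ = 15 → P.
Square: lon ⌊13.28838/2⌋ = 6; lat ⌊4.26544/1⌋ = 4.
Subsquare: lon ⌊1.28838/0.0833333⌋ = 15 → p; lat ⌊0.26544/0.0416667⌋ = 6 → g.
Extended square: lon ⌊0.03838/0.00833333⌋ = 4; lat ⌊0.01544/0.00416667⌋ = 3.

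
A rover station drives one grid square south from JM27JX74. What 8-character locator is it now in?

JM27jx73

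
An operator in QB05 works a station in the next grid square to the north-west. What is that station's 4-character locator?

Longitude square 0; −1 → -1, wraps to 9, carry into field.
Longitude field Q = 16; −1 → 15 = P.
Latitude square 5; +1 → 6.

PB96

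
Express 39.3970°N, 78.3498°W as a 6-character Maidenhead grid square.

Offset from 180°W / 90°S: lon 101.6502°, lat 129.3970°.
Field: 101.6502/20 → 5 → F, 129.3970/10 → 12 → M; chars FM.
Square: 1.6502/2 → 0, 9.3970/1 → 9; chars 09.
Subsquare: 1.6502/0.0833333 → 19 → t, 0.3970/0.0416667 → 9 → j; chars tj.

FM09tj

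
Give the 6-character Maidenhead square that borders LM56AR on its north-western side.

LM46xs

Longitude subsquare a = 0; −1 → -1, wraps to 23 = x, carry into square.
Longitude square 5; −1 → 4.
Latitude subsquare r = 17; +1 → 18 = s.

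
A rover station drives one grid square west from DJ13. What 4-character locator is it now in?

Longitude square 1; −1 → 0.
The latitude characters are unchanged.

DJ03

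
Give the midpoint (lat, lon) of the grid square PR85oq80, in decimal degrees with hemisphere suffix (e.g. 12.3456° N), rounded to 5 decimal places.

Field P=15, R=17: +15·20° lon, +17·10° lat → SW at lon 120°, lat 80°.
Square 8, 5: +8·2° lon, +5·1° lat → SW at lon 136°, lat 85°.
Subsquare o=14, q=16: +14·0.0833333° lon, +16·0.0416667° lat → SW at lon 137.167°, lat 85.6667°.
Extended square 8, 0: +8·0.00833333° lon, +0·0.00416667° lat → SW at lon 137.233°, lat 85.6667°.
Cell spans 0.00833333° lon × 0.00416667° lat. Centre is SW corner plus half of each.
latitude 85.66875° N, longitude 137.23750° E.

85.66875° N, 137.23750° E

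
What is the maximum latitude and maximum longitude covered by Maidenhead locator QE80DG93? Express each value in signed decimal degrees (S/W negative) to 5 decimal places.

Field Q=16, E=4: +16·20° lon, +4·10° lat → SW at lon 140°, lat -50°.
Square 8, 0: +8·2° lon, +0·1° lat → SW at lon 156°, lat -50°.
Subsquare d=3, g=6: +3·0.0833333° lon, +6·0.0416667° lat → SW at lon 156.25°, lat -49.75°.
Extended square 9, 3: +9·0.00833333° lon, +3·0.00416667° lat → SW at lon 156.325°, lat -49.7375°.
Cell spans 0.00833333° lon × 0.00416667° lat. NE corner is SW corner plus one full cell.
latitude -49.73333, longitude 156.33333.

-49.73333, 156.33333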